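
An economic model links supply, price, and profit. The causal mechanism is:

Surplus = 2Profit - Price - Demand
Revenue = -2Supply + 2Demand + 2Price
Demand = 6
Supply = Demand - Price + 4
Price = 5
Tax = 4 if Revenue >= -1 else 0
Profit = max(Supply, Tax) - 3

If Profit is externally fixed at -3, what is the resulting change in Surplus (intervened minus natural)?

Intervening sets Profit = -3 and removes its equation (Profit = max(Supply, Tax) - 3).
Surplus = 2Profit - Price - Demand  [with Profit=-3, Price=5, Demand=6]  = -17
Without intervention: Supply = Demand - Price + 4  [with Demand=6, Price=5]  = 5; Revenue = -2Supply + 2Demand + 2Price  [with Supply=5, Demand=6, Price=5]  = 12; Tax = 4 if Revenue >= -1 else 0  [with Revenue=12]  = 4; Profit = max(Supply, Tax) - 3  [with Supply=5, Tax=4]  = 2; Surplus = 2Profit - Price - Demand  [with Profit=2, Price=5, Demand=6]  = -7.
Change = -17 − (-7) = -10.

-10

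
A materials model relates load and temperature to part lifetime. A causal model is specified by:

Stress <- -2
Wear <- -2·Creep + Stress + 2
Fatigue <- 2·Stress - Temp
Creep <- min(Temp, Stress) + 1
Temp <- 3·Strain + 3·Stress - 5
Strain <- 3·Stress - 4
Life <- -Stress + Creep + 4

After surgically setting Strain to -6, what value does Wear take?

do(Strain=-6) replaces the equation Strain <- 3·Stress - 4 with the constant Strain = -6.
Temp = 3·Strain + 3·Stress - 5  [with Strain=-6, Stress=-2]  = -29
Creep = min(Temp, Stress) + 1  [with Temp=-29, Stress=-2]  = -28
Wear = -2·Creep + Stress + 2  [with Creep=-28, Stress=-2]  = 56

56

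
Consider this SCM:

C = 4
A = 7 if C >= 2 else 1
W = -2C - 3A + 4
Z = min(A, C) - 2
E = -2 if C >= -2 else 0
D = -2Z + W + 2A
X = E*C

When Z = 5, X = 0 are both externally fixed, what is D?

The joint intervention fixes Z = 5, X = 0, removing each variable's own equation.
A = 7 if C >= 2 else 1  [with C=4]  = 7
W = -2C - 3A + 4  [with C=4, A=7]  = -25
D = -2Z + W + 2A  [with Z=5, W=-25, A=7]  = -21

-21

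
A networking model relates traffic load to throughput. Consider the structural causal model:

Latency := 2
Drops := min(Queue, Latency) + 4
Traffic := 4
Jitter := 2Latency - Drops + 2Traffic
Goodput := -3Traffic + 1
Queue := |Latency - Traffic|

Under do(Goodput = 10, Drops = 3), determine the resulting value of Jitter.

9

Setting Goodput = 10, Drops = 3 by intervention discards those variables' equations.
Jitter = 2Latency - Drops + 2Traffic  [with Latency=2, Drops=3, Traffic=4]  = 9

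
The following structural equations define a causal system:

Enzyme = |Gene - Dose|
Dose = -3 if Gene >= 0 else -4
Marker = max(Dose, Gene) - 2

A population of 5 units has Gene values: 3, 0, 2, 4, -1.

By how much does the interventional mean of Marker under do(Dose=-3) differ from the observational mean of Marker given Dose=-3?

The intervention sets Dose=-3 in all 5 units regardless of Gene. Recomputing Marker per unit gives 1, -2, 0, 2, -3; average -0.4.
Conditioning on Dose=-3 selects the 4 unit(s) with Gene ∈ {3, 0, 2, 4}. Their Marker values: 1, -2, 0, 2. Mean = 0.25.
Difference = -0.4 − 0.25 = -0.65.

-0.65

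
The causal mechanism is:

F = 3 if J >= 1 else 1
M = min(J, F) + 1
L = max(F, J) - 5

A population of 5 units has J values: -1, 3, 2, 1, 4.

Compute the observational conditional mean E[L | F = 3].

Observing F=3 restricts to units where F's equation naturally yields 3: J ∈ {3, 2, 1, 4}. In that subpopulation L = -2, -2, -2, -1, mean -1.75.

-1.75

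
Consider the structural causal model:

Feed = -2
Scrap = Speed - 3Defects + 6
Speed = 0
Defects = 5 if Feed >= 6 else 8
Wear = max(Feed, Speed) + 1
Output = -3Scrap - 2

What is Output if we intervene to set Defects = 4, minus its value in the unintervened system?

-36

Under do(Defects=4), the mechanism Defects = 5 if Feed >= 6 else 8 is discarded; Defects is fixed at 4.
Scrap = Speed - 3Defects + 6  [with Speed=0, Defects=4]  = -6
Output = -3Scrap - 2  [with Scrap=-6]  = 16
Without intervention: Defects = 5 if Feed >= 6 else 8  [with Feed=-2]  = 8; Scrap = Speed - 3Defects + 6  [with Speed=0, Defects=8]  = -18; Output = -3Scrap - 2  [with Scrap=-18]  = 52.
Change = 16 − 52 = -36.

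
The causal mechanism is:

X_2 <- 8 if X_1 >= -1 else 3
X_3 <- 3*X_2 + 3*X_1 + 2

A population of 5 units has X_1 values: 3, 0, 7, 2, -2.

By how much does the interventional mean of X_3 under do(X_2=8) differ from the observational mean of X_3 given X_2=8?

Under do(X_2=8), X_2's equation is replaced by X_2=8 for every unit. Per-unit X_3: 35, 26, 47, 32, 20. Mean = 32.
E[X_3|X_2=8] averages over only the 4 units with X_2=8 (X_1 = 3, 0, 7, 2): X_3 = 35, 26, 47, 32, mean 35.
Difference = 32 − 35 = -3.

-3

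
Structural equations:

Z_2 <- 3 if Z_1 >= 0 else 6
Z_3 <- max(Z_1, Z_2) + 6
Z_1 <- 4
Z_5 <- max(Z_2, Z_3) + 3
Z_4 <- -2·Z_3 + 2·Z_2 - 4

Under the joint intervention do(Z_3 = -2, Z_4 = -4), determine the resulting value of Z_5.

Setting Z_3 = -2, Z_4 = -4 by intervention discards those variables' equations.
Z_2 = 3 if Z_1 >= 0 else 6  [with Z_1=4]  = 3
Z_5 = max(Z_2, Z_3) + 3  [with Z_2=3, Z_3=-2]  = 6

6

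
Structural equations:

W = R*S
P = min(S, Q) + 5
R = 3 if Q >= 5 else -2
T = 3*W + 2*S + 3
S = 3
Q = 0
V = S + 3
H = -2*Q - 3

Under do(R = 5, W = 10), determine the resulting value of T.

Under do(R = 5, W = 10), each intervened variable's structural equation is replaced by its fixed value.
T = 3*W + 2*S + 3  [with W=10, S=3]  = 39

39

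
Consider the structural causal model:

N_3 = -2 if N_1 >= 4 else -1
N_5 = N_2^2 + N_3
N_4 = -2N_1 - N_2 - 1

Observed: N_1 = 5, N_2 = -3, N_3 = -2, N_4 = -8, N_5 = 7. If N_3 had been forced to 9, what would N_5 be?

18

do(N_3=9) replaces the equation N_3 = -2 if N_1 >= 4 else -1 with the constant N_3 = 9.
N_5 = N_2^2 + N_3  [with N_2=-3, N_3=9]  = 18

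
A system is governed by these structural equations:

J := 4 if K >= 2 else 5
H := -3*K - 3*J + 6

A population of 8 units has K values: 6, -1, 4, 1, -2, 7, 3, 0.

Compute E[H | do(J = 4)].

The intervention sets J=4 in all 8 units regardless of K. Recomputing H per unit gives -24, -3, -18, -9, 0, -27, -15, -6; average -12.75.

-12.75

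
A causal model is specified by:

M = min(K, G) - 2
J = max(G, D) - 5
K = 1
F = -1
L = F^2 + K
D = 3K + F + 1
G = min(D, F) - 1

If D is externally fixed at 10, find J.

5

do(D=10) replaces the equation D = 3K + F + 1 with the constant D = 10.
G = min(D, F) - 1  [with D=10, F=-1]  = -2
J = max(G, D) - 5  [with G=-2, D=10]  = 5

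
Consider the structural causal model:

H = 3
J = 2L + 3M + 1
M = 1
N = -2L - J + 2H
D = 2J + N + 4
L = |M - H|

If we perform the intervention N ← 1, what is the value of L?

do(N=1) replaces the equation N = -2L - J + 2H with the constant N = 1.
L is not downstream of the intervention, so its value is determined by the original equations.
L = |M - H|  [with M=1, H=3]  = 2

2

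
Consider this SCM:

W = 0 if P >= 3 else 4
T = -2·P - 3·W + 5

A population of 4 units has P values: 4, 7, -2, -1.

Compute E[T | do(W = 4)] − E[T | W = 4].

-7

do(W=4) breaks W's dependence on P. With W=4 fixed, T across the units is -15, -21, -3, -5, mean -11.
Observing W=4 restricts to units where W's equation naturally yields 4: P ∈ {-2, -1}. In that subpopulation T = -3, -5, mean -4.
Difference = -11 − (-4) = -7.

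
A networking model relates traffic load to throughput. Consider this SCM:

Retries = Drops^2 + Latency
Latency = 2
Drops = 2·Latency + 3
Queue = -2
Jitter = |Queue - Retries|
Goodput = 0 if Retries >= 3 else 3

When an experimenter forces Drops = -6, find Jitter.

40

do(Drops=-6) replaces the equation Drops = 2·Latency + 3 with the constant Drops = -6.
Retries = Drops^2 + Latency  [with Drops=-6, Latency=2]  = 38
Jitter = |Queue - Retries|  [with Queue=-2, Retries=38]  = 40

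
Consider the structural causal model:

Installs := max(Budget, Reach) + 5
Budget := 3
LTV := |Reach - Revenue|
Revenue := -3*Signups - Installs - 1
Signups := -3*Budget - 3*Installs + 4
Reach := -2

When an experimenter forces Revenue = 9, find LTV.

11

The intervention breaks the incoming arrows to Revenue: Revenue := -3*Signups - Installs - 1 no longer applies, and Revenue = 9.
LTV = |Reach - Revenue|  [with Reach=-2, Revenue=9]  = 11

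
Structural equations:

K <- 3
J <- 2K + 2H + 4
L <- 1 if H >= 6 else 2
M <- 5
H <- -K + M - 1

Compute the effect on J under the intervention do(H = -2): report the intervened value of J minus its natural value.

The intervention breaks the incoming arrows to H: H <- -K + M - 1 no longer applies, and H = -2.
J = 2K + 2H + 4  [with K=3, H=-2]  = 6
Without intervention: H = -K + M - 1  [with K=3, M=5]  = 1; J = 2K + 2H + 4  [with K=3, H=1]  = 12.
Change = 6 − 12 = -6.

-6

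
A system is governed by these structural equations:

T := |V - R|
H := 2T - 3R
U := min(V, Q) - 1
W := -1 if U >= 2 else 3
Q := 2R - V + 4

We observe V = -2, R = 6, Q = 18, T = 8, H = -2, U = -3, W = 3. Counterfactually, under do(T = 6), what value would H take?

-6

Intervening sets T = 6 and removes its equation (T := |V - R|).
H = 2T - 3R  [with T=6, R=6]  = -6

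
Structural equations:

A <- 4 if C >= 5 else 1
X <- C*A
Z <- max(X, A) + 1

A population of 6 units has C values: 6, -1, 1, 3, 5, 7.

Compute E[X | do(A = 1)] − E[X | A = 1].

Under do(A=1), A's equation is replaced by A=1 for every unit. Per-unit X: 6, -1, 1, 3, 5, 7. Mean = 3.5.
Conditioning on A=1 selects the 3 unit(s) with C ∈ {-1, 1, 3}. Their X values: -1, 1, 3. Mean = 1.
Difference = 3.5 − 1 = 2.5.

2.5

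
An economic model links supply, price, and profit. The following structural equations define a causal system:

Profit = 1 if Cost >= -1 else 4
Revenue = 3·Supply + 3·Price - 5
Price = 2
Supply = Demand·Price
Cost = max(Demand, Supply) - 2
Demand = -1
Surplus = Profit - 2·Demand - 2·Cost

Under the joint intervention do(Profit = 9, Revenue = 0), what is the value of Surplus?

Setting Profit = 9, Revenue = 0 by intervention discards those variables' equations.
Supply = Demand·Price  [with Demand=-1, Price=2]  = -2
Cost = max(Demand, Supply) - 2  [with Demand=-1, Supply=-2]  = -3
Surplus = Profit - 2·Demand - 2·Cost  [with Profit=9, Demand=-1, Cost=-3]  = 17

17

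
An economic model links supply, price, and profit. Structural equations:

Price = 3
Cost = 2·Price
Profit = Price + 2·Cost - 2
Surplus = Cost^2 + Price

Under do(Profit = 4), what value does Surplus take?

39

The intervention breaks the incoming arrows to Profit: Profit = Price + 2·Cost - 2 no longer applies, and Profit = 4.
Surplus is not downstream of the intervention, so its value is determined by the original equations.
Cost = 2·Price  [with Price=3]  = 6
Surplus = Cost^2 + Price  [with Cost=6, Price=3]  = 39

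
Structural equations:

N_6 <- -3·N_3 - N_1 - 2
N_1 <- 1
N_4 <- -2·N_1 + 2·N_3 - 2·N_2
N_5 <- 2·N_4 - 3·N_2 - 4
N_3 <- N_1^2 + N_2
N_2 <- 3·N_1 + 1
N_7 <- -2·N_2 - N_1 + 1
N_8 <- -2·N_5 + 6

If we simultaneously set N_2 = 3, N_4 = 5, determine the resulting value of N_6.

The joint intervention fixes N_2 = 3, N_4 = 5, removing each variable's own equation.
N_3 = N_1^2 + N_2  [with N_1=1, N_2=3]  = 4
N_6 = -3·N_3 - N_1 - 2  [with N_3=4, N_1=1]  = -15

-15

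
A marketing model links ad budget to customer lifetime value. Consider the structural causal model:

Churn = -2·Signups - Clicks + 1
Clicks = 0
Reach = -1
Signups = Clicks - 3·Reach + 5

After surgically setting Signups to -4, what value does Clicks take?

Under do(Signups=-4), the mechanism Signups = Clicks - 3·Reach + 5 is discarded; Signups is fixed at -4.
Since Clicks is not a descendant of the intervened variable, it is unaffected.

0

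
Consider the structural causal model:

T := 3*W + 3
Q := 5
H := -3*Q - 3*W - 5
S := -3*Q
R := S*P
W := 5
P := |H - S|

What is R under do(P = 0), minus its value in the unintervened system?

Under do(P=0), the mechanism P := |H - S| is discarded; P is fixed at 0.
S = -3*Q  [with Q=5]  = -15
R = S*P  [with S=-15, P=0]  = 0
Without intervention: H = -3*Q - 3*W - 5  [with Q=5, W=5]  = -35; S = -3*Q  [with Q=5]  = -15; P = |H - S|  [with H=-35, S=-15]  = 20; R = S*P  [with S=-15, P=20]  = -300.
Change = 0 − (-300) = 300.

300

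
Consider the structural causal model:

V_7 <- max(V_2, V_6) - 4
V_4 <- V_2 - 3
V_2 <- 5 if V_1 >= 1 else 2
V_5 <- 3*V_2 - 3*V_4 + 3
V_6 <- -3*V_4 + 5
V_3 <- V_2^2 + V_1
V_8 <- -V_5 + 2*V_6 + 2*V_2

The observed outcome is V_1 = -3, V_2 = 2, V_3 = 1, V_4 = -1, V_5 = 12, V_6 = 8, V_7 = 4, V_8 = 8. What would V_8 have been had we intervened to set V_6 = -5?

Intervening sets V_6 = -5 and removes its equation (V_6 <- -3*V_4 + 5).
V_2 = 5 if V_1 >= 1 else 2  [with V_1=-3]  = 2
V_4 = V_2 - 3  [with V_2=2]  = -1
V_5 = 3*V_2 - 3*V_4 + 3  [with V_2=2, V_4=-1]  = 12
V_8 = -V_5 + 2*V_6 + 2*V_2  [with V_5=12, V_6=-5, V_2=2]  = -18

-18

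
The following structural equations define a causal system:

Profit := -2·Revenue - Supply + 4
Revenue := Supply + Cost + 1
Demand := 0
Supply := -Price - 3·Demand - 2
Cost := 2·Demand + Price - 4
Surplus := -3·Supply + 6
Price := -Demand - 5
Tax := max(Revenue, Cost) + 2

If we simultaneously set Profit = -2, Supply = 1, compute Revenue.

-7

Under do(Profit = -2, Supply = 1), each intervened variable's structural equation is replaced by its fixed value.
Price = -Demand - 5  [with Demand=0]  = -5
Cost = 2·Demand + Price - 4  [with Demand=0, Price=-5]  = -9
Revenue = Supply + Cost + 1  [with Supply=1, Cost=-9]  = -7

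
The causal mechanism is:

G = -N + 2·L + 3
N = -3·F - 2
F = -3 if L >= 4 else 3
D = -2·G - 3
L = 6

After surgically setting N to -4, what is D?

-41

do(N=-4) replaces the equation N = -3·F - 2 with the constant N = -4.
G = -N + 2·L + 3  [with N=-4, L=6]  = 19
D = -2·G - 3  [with G=19]  = -41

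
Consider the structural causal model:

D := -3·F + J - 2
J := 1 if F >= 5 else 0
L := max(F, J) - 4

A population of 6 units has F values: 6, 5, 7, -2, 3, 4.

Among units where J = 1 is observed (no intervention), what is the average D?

-19

E[D|J=1] averages over only the 3 units with J=1 (F = 6, 5, 7): D = -19, -16, -22, mean -19.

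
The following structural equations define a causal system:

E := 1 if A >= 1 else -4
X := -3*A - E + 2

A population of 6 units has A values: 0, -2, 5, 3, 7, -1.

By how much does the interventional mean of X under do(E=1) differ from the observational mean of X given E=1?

Every unit gets E=1 under the intervention. X values become 1, 7, -14, -8, -20, 4; E[X|do(E=1)] = -5.
Conditioning on E=1 selects the 3 unit(s) with A ∈ {5, 3, 7}. Their X values: -14, -8, -20. Mean = -14.
Difference = -5 − (-14) = 9.

9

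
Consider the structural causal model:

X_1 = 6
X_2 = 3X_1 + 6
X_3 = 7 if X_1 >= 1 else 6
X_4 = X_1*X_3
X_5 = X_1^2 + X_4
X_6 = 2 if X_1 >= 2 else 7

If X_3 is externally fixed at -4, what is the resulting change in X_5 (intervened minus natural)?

-66

do(X_3=-4) replaces the equation X_3 = 7 if X_1 >= 1 else 6 with the constant X_3 = -4.
X_4 = X_1*X_3  [with X_1=6, X_3=-4]  = -24
X_5 = X_1^2 + X_4  [with X_1=6, X_4=-24]  = 12
Without intervention: X_3 = 7 if X_1 >= 1 else 6  [with X_1=6]  = 7; X_4 = X_1*X_3  [with X_1=6, X_3=7]  = 42; X_5 = X_1^2 + X_4  [with X_1=6, X_4=42]  = 78.
Change = 12 − 78 = -66.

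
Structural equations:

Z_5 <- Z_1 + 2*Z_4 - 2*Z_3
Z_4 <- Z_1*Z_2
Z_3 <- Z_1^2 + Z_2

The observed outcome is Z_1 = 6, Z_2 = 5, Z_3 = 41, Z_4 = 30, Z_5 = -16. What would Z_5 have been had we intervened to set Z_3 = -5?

76

do(Z_3=-5) replaces the equation Z_3 <- Z_1^2 + Z_2 with the constant Z_3 = -5.
Z_4 = Z_1*Z_2  [with Z_1=6, Z_2=5]  = 30
Z_5 = Z_1 + 2*Z_4 - 2*Z_3  [with Z_1=6, Z_4=30, Z_3=-5]  = 76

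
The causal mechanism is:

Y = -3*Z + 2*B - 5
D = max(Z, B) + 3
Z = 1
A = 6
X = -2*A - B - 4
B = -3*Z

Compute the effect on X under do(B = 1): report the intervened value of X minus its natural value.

-4

The intervention breaks the incoming arrows to B: B = -3*Z no longer applies, and B = 1.
X = -2*A - B - 4  [with A=6, B=1]  = -17
Without intervention: B = -3*Z  [with Z=1]  = -3; X = -2*A - B - 4  [with A=6, B=-3]  = -13.
Change = -17 − (-13) = -4.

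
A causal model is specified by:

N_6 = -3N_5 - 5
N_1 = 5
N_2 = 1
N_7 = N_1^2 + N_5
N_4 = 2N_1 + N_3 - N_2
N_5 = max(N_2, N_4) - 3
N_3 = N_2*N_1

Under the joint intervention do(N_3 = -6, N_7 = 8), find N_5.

0

Setting N_3 = -6, N_7 = 8 by intervention discards those variables' equations.
N_4 = 2N_1 + N_3 - N_2  [with N_1=5, N_3=-6, N_2=1]  = 3
N_5 = max(N_2, N_4) - 3  [with N_2=1, N_4=3]  = 0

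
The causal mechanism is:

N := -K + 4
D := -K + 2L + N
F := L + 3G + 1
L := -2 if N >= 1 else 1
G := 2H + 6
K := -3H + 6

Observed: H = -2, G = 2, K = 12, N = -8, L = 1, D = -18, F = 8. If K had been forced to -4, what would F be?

The intervention breaks the incoming arrows to K: K := -3H + 6 no longer applies, and K = -4.
G = 2H + 6  [with H=-2]  = 2
N = -K + 4  [with K=-4]  = 8
L = -2 if N >= 1 else 1  [with N=8]  = -2
F = L + 3G + 1  [with L=-2, G=2]  = 5

5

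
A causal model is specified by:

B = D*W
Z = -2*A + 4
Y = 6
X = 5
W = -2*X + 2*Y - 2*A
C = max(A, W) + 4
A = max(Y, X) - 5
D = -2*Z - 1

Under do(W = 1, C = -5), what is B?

-5

Setting W = 1, C = -5 by intervention discards those variables' equations.
A = max(Y, X) - 5  [with Y=6, X=5]  = 1
Z = -2*A + 4  [with A=1]  = 2
D = -2*Z - 1  [with Z=2]  = -5
B = D*W  [with D=-5, W=1]  = -5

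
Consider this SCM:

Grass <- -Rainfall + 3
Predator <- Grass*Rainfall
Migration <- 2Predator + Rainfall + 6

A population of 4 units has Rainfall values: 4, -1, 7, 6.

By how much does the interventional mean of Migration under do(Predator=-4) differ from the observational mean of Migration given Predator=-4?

Under do(Predator=-4), Predator's equation is replaced by Predator=-4 for every unit. Per-unit Migration: 2, -3, 5, 4. Mean = 2.
Observing Predator=-4 restricts to units where Predator's equation naturally yields -4: Rainfall ∈ {4, -1}. In that subpopulation Migration = 2, -3, mean -0.5.
Difference = 2 − (-0.5) = 2.5.

2.5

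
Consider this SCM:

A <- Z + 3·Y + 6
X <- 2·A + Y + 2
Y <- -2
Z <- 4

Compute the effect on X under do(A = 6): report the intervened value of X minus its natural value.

The intervention breaks the incoming arrows to A: A <- Z + 3·Y + 6 no longer applies, and A = 6.
X = 2·A + Y + 2  [with A=6, Y=-2]  = 12
Without intervention: A = Z + 3·Y + 6  [with Z=4, Y=-2]  = 4; X = 2·A + Y + 2  [with A=4, Y=-2]  = 8.
Change = 12 − 8 = 4.

4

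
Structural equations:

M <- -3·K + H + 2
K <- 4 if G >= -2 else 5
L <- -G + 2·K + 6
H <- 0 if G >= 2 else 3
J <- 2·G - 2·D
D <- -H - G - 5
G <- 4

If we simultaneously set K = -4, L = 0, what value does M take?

14

Setting K = -4, L = 0 by intervention discards those variables' equations.
H = 0 if G >= 2 else 3  [with G=4]  = 0
M = -3·K + H + 2  [with K=-4, H=0]  = 14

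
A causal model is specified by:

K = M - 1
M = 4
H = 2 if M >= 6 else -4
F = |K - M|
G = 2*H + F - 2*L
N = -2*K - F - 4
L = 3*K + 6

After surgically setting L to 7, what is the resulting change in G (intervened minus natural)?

16

Under do(L=7), the mechanism L = 3*K + 6 is discarded; L is fixed at 7.
K = M - 1  [with M=4]  = 3
H = 2 if M >= 6 else -4  [with M=4]  = -4
F = |K - M|  [with K=3, M=4]  = 1
G = 2*H + F - 2*L  [with H=-4, F=1, L=7]  = -21
Without intervention: K = M - 1  [with M=4]  = 3; H = 2 if M >= 6 else -4  [with M=4]  = -4; F = |K - M|  [with K=3, M=4]  = 1; L = 3*K + 6  [with K=3]  = 15; G = 2*H + F - 2*L  [with H=-4, F=1, L=15]  = -37.
Change = -21 − (-37) = 16.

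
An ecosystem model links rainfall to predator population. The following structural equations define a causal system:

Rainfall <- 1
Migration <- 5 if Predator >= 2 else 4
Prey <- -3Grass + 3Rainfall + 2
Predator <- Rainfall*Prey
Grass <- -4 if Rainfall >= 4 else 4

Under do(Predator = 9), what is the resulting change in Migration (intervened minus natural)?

Intervening sets Predator = 9 and removes its equation (Predator <- Rainfall*Prey).
Migration = 5 if Predator >= 2 else 4  [with Predator=9]  = 5
Without intervention: Grass = -4 if Rainfall >= 4 else 4  [with Rainfall=1]  = 4; Prey = -3Grass + 3Rainfall + 2  [with Grass=4, Rainfall=1]  = -7; Predator = Rainfall*Prey  [with Rainfall=1, Prey=-7]  = -7; Migration = 5 if Predator >= 2 else 4  [with Predator=-7]  = 4.
Change = 5 − 4 = 1.

1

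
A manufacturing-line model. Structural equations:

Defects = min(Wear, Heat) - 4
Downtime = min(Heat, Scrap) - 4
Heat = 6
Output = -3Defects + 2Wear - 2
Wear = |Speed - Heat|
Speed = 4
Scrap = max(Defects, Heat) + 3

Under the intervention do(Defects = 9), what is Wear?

Under do(Defects=9), the mechanism Defects = min(Wear, Heat) - 4 is discarded; Defects is fixed at 9.
Since Wear is not a descendant of the intervened variable, it is unaffected.
Wear = |Speed - Heat|  [with Speed=4, Heat=6]  = 2

2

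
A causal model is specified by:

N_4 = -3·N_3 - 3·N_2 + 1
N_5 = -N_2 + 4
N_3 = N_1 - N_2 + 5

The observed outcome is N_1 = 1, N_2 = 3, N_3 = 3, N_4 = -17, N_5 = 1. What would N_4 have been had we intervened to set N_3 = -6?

10

The intervention breaks the incoming arrows to N_3: N_3 = N_1 - N_2 + 5 no longer applies, and N_3 = -6.
N_4 = -3·N_3 - 3·N_2 + 1  [with N_3=-6, N_2=3]  = 10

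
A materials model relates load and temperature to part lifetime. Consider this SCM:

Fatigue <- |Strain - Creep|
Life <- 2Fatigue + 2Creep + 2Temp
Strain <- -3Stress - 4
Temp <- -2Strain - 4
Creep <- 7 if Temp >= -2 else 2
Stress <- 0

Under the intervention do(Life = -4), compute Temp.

4

do(Life=-4) replaces the equation Life <- 2Fatigue + 2Creep + 2Temp with the constant Life = -4.
Temp is not downstream of the intervention, so its value is determined by the original equations.
Strain = -3Stress - 4  [with Stress=0]  = -4
Temp = -2Strain - 4  [with Strain=-4]  = 4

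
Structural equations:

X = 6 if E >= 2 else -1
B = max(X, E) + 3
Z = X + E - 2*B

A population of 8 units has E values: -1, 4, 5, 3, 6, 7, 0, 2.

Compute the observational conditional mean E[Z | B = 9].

-8

Observing B=9 restricts to units where B's equation naturally yields 9: E ∈ {4, 5, 3, 6, 2}. In that subpopulation Z = -8, -7, -9, -6, -10, mean -8.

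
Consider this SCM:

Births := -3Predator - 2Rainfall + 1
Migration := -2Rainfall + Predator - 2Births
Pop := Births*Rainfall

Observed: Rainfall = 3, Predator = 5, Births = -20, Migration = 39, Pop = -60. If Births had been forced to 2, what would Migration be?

-5

The intervention breaks the incoming arrows to Births: Births := -3Predator - 2Rainfall + 1 no longer applies, and Births = 2.
Migration = -2Rainfall + Predator - 2Births  [with Rainfall=3, Predator=5, Births=2]  = -5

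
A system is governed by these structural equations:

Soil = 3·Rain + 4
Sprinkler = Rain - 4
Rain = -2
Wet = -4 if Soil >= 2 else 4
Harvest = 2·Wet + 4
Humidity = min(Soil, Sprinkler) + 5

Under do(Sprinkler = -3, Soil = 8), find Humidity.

Under do(Sprinkler = -3, Soil = 8), each intervened variable's structural equation is replaced by its fixed value.
Humidity = min(Soil, Sprinkler) + 5  [with Soil=8, Sprinkler=-3]  = 2

2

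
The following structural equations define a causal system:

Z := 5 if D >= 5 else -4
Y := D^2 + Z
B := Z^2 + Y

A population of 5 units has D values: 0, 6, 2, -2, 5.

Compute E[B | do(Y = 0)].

Every unit gets Y=0 under the intervention. B values become 16, 25, 16, 16, 25; E[B|do(Y=0)] = 19.6.

19.6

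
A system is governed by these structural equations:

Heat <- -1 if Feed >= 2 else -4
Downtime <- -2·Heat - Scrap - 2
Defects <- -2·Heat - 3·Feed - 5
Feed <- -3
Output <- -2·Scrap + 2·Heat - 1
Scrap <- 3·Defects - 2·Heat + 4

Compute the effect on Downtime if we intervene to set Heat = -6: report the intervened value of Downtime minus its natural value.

-12

Under do(Heat=-6), the mechanism Heat <- -1 if Feed >= 2 else -4 is discarded; Heat is fixed at -6.
Defects = -2·Heat - 3·Feed - 5  [with Heat=-6, Feed=-3]  = 16
Scrap = 3·Defects - 2·Heat + 4  [with Defects=16, Heat=-6]  = 64
Downtime = -2·Heat - Scrap - 2  [with Heat=-6, Scrap=64]  = -54
Without intervention: Heat = -1 if Feed >= 2 else -4  [with Feed=-3]  = -4; Defects = -2·Heat - 3·Feed - 5  [with Heat=-4, Feed=-3]  = 12; Scrap = 3·Defects - 2·Heat + 4  [with Defects=12, Heat=-4]  = 48; Downtime = -2·Heat - Scrap - 2  [with Heat=-4, Scrap=48]  = -42.
Change = -54 − (-42) = -12.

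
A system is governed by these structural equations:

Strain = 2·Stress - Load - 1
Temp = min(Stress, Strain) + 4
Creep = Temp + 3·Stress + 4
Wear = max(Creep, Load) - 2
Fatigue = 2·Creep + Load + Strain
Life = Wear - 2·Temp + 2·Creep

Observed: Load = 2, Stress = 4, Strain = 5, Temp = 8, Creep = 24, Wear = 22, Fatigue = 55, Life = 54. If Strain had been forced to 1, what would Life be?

The intervention breaks the incoming arrows to Strain: Strain = 2·Stress - Load - 1 no longer applies, and Strain = 1.
Temp = min(Stress, Strain) + 4  [with Stress=4, Strain=1]  = 5
Creep = Temp + 3·Stress + 4  [with Temp=5, Stress=4]  = 21
Wear = max(Creep, Load) - 2  [with Creep=21, Load=2]  = 19
Life = Wear - 2·Temp + 2·Creep  [with Wear=19, Temp=5, Creep=21]  = 51

51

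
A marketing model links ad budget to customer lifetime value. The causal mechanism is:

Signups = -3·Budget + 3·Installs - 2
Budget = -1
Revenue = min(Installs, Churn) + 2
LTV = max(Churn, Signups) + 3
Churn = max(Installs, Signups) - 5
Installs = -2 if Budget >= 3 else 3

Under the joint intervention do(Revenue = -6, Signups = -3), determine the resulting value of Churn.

Under do(Revenue = -6, Signups = -3), each intervened variable's structural equation is replaced by its fixed value.
Installs = -2 if Budget >= 3 else 3  [with Budget=-1]  = 3
Churn = max(Installs, Signups) - 5  [with Installs=3, Signups=-3]  = -2

-2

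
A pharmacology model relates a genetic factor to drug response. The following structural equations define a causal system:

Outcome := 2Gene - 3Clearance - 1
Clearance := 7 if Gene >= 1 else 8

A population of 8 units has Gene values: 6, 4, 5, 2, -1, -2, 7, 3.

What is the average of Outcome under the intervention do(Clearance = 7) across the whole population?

The intervention sets Clearance=7 in all 8 units regardless of Gene. Recomputing Outcome per unit gives -10, -14, -12, -18, -24, -26, -8, -16; average -16.

-16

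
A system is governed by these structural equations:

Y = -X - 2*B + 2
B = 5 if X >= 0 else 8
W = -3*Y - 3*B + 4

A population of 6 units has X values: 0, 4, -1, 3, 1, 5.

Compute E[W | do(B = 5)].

19

Every unit gets B=5 under the intervention. W values become 13, 25, 10, 22, 16, 28; E[W|do(B=5)] = 19.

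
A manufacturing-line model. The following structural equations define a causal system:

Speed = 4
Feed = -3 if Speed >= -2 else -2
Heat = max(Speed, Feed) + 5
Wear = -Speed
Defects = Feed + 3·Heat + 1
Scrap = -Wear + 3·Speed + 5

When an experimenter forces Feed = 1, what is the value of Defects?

do(Feed=1) replaces the equation Feed = -3 if Speed >= -2 else -2 with the constant Feed = 1.
Heat = max(Speed, Feed) + 5  [with Speed=4, Feed=1]  = 9
Defects = Feed + 3·Heat + 1  [with Feed=1, Heat=9]  = 29

29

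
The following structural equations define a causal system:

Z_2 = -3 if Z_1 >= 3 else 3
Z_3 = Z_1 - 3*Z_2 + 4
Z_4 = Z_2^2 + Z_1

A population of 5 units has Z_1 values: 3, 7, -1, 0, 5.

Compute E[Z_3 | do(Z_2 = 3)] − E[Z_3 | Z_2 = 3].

do(Z_2=3) breaks Z_2's dependence on Z_1. With Z_2=3 fixed, Z_3 across the units is -2, 2, -6, -5, 0, mean -2.2.
E[Z_3|Z_2=3] averages over only the 2 units with Z_2=3 (Z_1 = -1, 0): Z_3 = -6, -5, mean -5.5.
Difference = -2.2 − (-5.5) = 3.3.

3.3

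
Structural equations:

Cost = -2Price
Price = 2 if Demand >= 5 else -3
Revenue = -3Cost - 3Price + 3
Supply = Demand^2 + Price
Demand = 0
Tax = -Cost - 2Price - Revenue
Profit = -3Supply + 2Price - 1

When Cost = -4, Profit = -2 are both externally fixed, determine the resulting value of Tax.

The joint intervention fixes Cost = -4, Profit = -2, removing each variable's own equation.
Price = 2 if Demand >= 5 else -3  [with Demand=0]  = -3
Revenue = -3Cost - 3Price + 3  [with Cost=-4, Price=-3]  = 24
Tax = -Cost - 2Price - Revenue  [with Cost=-4, Price=-3, Revenue=24]  = -14

-14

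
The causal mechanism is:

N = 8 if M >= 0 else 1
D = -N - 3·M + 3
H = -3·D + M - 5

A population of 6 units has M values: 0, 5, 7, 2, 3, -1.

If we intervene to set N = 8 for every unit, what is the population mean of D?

Under do(N=8), N's equation is replaced by N=8 for every unit. Per-unit D: -5, -20, -26, -11, -14, -2. Mean = -13.

-13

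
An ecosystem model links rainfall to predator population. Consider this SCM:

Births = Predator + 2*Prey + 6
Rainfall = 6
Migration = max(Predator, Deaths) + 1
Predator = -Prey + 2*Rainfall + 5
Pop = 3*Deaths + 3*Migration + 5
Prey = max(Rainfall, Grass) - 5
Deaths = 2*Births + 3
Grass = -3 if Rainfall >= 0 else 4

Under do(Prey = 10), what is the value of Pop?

422

The intervention breaks the incoming arrows to Prey: Prey = max(Rainfall, Grass) - 5 no longer applies, and Prey = 10.
Predator = -Prey + 2*Rainfall + 5  [with Prey=10, Rainfall=6]  = 7
Births = Predator + 2*Prey + 6  [with Predator=7, Prey=10]  = 33
Deaths = 2*Births + 3  [with Births=33]  = 69
Migration = max(Predator, Deaths) + 1  [with Predator=7, Deaths=69]  = 70
Pop = 3*Deaths + 3*Migration + 5  [with Deaths=69, Migration=70]  = 422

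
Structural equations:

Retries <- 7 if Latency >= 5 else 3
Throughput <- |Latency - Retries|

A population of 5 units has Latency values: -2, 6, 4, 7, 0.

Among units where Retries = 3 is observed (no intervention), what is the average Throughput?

E[Throughput|Retries=3] averages over only the 3 units with Retries=3 (Latency = -2, 4, 0): Throughput = 5, 1, 3, mean 3.

3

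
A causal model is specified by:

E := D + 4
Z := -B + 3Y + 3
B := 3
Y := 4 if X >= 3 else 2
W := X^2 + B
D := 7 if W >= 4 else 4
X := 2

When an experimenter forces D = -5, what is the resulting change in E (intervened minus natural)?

-12

Intervening sets D = -5 and removes its equation (D := 7 if W >= 4 else 4).
E = D + 4  [with D=-5]  = -1
Without intervention: W = X^2 + B  [with X=2, B=3]  = 7; D = 7 if W >= 4 else 4  [with W=7]  = 7; E = D + 4  [with D=7]  = 11.
Change = -1 − 11 = -12.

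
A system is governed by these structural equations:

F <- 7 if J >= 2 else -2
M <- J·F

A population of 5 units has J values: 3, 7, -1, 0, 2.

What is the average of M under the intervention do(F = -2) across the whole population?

-4.4

Every unit gets F=-2 under the intervention. M values become -6, -14, 2, 0, -4; E[M|do(F=-2)] = -4.4.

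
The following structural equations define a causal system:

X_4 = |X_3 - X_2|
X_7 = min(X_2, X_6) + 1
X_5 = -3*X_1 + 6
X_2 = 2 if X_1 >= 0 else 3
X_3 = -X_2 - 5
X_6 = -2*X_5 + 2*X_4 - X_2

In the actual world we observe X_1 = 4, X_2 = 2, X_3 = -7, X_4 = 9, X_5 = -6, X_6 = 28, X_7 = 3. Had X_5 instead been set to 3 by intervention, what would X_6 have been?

10

The intervention breaks the incoming arrows to X_5: X_5 = -3*X_1 + 6 no longer applies, and X_5 = 3.
X_2 = 2 if X_1 >= 0 else 3  [with X_1=4]  = 2
X_3 = -X_2 - 5  [with X_2=2]  = -7
X_4 = |X_3 - X_2|  [with X_3=-7, X_2=2]  = 9
X_6 = -2*X_5 + 2*X_4 - X_2  [with X_5=3, X_4=9, X_2=2]  = 10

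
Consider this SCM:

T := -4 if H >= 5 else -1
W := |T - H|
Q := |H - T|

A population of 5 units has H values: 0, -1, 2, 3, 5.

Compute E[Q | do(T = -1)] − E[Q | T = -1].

0.8

do(T=-1) breaks T's dependence on H. With T=-1 fixed, Q across the units is 1, 0, 3, 4, 6, mean 2.8.
Observing T=-1 restricts to units where T's equation naturally yields -1: H ∈ {0, -1, 2, 3}. In that subpopulation Q = 1, 0, 3, 4, mean 2.
Difference = 2.8 − 2 = 0.8.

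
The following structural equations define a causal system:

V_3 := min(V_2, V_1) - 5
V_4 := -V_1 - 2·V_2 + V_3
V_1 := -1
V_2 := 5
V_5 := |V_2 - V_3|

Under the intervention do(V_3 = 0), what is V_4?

-9

The intervention breaks the incoming arrows to V_3: V_3 := min(V_2, V_1) - 5 no longer applies, and V_3 = 0.
V_4 = -V_1 - 2·V_2 + V_3  [with V_1=-1, V_2=5, V_3=0]  = -9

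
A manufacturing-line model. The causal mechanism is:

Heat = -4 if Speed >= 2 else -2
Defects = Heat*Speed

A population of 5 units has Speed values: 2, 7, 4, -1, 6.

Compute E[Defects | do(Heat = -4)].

Under do(Heat=-4), Heat's equation is replaced by Heat=-4 for every unit. Per-unit Defects: -8, -28, -16, 4, -24. Mean = -14.4.

-14.4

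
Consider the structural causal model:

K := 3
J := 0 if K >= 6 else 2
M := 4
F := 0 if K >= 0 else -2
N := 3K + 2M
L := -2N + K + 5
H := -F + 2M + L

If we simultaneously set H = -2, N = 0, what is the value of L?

Setting H = -2, N = 0 by intervention discards those variables' equations.
L = -2N + K + 5  [with N=0, K=3]  = 8

8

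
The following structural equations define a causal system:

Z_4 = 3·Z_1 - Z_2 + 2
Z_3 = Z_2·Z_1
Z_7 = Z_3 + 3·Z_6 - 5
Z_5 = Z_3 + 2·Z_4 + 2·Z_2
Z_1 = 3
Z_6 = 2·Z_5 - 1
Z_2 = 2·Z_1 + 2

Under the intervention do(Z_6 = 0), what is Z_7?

Intervening sets Z_6 = 0 and removes its equation (Z_6 = 2·Z_5 - 1).
Z_2 = 2·Z_1 + 2  [with Z_1=3]  = 8
Z_3 = Z_2·Z_1  [with Z_2=8, Z_1=3]  = 24
Z_7 = Z_3 + 3·Z_6 - 5  [with Z_3=24, Z_6=0]  = 19

19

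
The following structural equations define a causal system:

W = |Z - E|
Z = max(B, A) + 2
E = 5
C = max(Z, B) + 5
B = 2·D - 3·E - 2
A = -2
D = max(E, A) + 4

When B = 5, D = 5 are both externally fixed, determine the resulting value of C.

The joint intervention fixes B = 5, D = 5, removing each variable's own equation.
Z = max(B, A) + 2  [with B=5, A=-2]  = 7
C = max(Z, B) + 5  [with Z=7, B=5]  = 12

12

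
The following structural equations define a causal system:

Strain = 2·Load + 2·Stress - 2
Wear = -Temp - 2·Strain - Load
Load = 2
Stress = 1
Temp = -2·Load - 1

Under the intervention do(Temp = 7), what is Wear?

-17

Intervening sets Temp = 7 and removes its equation (Temp = -2·Load - 1).
Strain = 2·Load + 2·Stress - 2  [with Load=2, Stress=1]  = 4
Wear = -Temp - 2·Strain - Load  [with Temp=7, Strain=4, Load=2]  = -17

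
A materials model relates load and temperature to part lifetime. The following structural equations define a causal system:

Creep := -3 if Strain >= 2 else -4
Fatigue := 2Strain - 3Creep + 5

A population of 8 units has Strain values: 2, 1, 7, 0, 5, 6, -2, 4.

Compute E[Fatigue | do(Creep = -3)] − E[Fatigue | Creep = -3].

-3.85

Under do(Creep=-3), Creep's equation is replaced by Creep=-3 for every unit. Per-unit Fatigue: 18, 16, 28, 14, 24, 26, 10, 22. Mean = 19.75.
E[Fatigue|Creep=-3] averages over only the 5 units with Creep=-3 (Strain = 2, 7, 5, 6, 4): Fatigue = 18, 28, 24, 26, 22, mean 23.6.
Difference = 19.75 − 23.6 = -3.85.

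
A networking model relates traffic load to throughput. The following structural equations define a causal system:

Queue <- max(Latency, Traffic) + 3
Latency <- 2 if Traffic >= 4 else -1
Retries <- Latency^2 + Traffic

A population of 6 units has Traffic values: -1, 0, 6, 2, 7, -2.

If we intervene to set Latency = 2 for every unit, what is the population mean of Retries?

6

Under do(Latency=2), Latency's equation is replaced by Latency=2 for every unit. Per-unit Retries: 3, 4, 10, 6, 11, 2. Mean = 6.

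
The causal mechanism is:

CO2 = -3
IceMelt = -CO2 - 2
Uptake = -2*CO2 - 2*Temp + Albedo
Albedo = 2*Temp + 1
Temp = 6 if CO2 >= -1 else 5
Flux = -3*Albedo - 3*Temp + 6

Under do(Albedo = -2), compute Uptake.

-6

Under do(Albedo=-2), the mechanism Albedo = 2*Temp + 1 is discarded; Albedo is fixed at -2.
Temp = 6 if CO2 >= -1 else 5  [with CO2=-3]  = 5
Uptake = -2*CO2 - 2*Temp + Albedo  [with CO2=-3, Temp=5, Albedo=-2]  = -6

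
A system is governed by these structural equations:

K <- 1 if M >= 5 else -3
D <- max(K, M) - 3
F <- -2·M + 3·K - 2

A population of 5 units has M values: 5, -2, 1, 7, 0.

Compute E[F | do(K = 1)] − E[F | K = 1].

The intervention sets K=1 in all 5 units regardless of M. Recomputing F per unit gives -9, 5, -1, -13, 1; average -3.4.
Observing K=1 restricts to units where K's equation naturally yields 1: M ∈ {5, 7}. In that subpopulation F = -9, -13, mean -11.
Difference = -3.4 − (-11) = 7.6.

7.6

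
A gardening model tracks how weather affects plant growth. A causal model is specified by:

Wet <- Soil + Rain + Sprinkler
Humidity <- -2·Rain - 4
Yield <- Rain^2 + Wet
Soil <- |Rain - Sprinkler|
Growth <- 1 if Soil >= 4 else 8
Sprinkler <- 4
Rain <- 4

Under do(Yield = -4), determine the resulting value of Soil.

Intervening sets Yield = -4 and removes its equation (Yield <- Rain^2 + Wet).
Soil is not downstream of the intervention, so its value is determined by the original equations.
Soil = |Rain - Sprinkler|  [with Rain=4, Sprinkler=4]  = 0

0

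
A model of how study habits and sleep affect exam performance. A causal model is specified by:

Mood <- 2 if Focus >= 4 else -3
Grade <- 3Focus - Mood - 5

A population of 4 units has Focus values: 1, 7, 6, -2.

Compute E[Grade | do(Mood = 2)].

2

do(Mood=2) breaks Mood's dependence on Focus. With Mood=2 fixed, Grade across the units is -4, 14, 11, -13, mean 2.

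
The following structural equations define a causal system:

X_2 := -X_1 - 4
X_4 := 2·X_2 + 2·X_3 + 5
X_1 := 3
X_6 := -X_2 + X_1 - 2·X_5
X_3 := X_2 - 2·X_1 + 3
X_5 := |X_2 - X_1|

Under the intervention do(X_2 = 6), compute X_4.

23

Under do(X_2=6), the mechanism X_2 := -X_1 - 4 is discarded; X_2 is fixed at 6.
X_3 = X_2 - 2·X_1 + 3  [with X_2=6, X_1=3]  = 3
X_4 = 2·X_2 + 2·X_3 + 5  [with X_2=6, X_3=3]  = 23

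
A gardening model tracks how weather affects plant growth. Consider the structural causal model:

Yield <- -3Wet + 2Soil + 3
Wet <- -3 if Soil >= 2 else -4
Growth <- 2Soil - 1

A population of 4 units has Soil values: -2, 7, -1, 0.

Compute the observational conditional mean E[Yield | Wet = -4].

13

Observing Wet=-4 restricts to units where Wet's equation naturally yields -4: Soil ∈ {-2, -1, 0}. In that subpopulation Yield = 11, 13, 15, mean 13.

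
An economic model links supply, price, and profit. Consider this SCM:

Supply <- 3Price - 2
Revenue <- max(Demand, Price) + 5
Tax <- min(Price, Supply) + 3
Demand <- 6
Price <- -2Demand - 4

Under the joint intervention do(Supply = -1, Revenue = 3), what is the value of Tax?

Setting Supply = -1, Revenue = 3 by intervention discards those variables' equations.
Price = -2Demand - 4  [with Demand=6]  = -16
Tax = min(Price, Supply) + 3  [with Price=-16, Supply=-1]  = -13

-13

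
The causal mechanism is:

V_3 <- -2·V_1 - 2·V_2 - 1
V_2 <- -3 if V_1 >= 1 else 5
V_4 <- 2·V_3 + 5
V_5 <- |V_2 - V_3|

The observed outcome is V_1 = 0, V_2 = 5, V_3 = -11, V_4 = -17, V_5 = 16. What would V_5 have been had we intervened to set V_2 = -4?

11

do(V_2=-4) replaces the equation V_2 <- -3 if V_1 >= 1 else 5 with the constant V_2 = -4.
V_3 = -2·V_1 - 2·V_2 - 1  [with V_1=0, V_2=-4]  = 7
V_5 = |V_2 - V_3|  [with V_2=-4, V_3=7]  = 11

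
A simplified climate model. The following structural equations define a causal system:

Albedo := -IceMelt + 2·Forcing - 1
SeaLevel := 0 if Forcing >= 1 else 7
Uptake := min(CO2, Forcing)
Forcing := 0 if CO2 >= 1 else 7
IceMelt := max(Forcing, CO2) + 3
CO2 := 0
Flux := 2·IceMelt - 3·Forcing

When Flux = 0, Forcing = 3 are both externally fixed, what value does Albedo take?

-1

Under do(Flux = 0, Forcing = 3), each intervened variable's structural equation is replaced by its fixed value.
IceMelt = max(Forcing, CO2) + 3  [with Forcing=3, CO2=0]  = 6
Albedo = -IceMelt + 2·Forcing - 1  [with IceMelt=6, Forcing=3]  = -1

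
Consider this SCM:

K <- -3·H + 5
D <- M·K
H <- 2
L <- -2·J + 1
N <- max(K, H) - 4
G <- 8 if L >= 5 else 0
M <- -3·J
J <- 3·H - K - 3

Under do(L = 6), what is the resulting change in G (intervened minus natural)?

8

do(L=6) replaces the equation L <- -2·J + 1 with the constant L = 6.
G = 8 if L >= 5 else 0  [with L=6]  = 8
Without intervention: K = -3·H + 5  [with H=2]  = -1; J = 3·H - K - 3  [with H=2, K=-1]  = 4; L = -2·J + 1  [with J=4]  = -7; G = 8 if L >= 5 else 0  [with L=-7]  = 0.
Change = 8 − 0 = 8.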